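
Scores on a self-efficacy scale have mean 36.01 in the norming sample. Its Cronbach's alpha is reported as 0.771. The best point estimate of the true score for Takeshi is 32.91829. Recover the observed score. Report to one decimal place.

T̂ = ρX + (1 − ρ)μ  ⇒  X = (T̂ − (1 − ρ)μ) / ρ
X = (32.91829 − 0.229 × 36.01) / 0.771 = (32.91829 − 8.24629) / 0.771 = 24.67200 / 0.771 = 32.000

32.0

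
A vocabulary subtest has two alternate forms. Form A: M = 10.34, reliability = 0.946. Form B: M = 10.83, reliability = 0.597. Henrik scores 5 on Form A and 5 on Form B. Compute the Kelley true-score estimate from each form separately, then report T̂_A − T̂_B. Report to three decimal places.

T̂_A = 0.946(5) + 0.054(10.34) = 5.28836
T̂_B = 0.597(5) + 0.403(10.83) = 7.34949
T̂_A − T̂_B = -2.06113

-2.061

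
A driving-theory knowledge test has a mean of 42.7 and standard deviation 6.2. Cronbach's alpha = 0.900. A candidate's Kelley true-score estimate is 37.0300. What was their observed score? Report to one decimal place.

T̂ = ρX + (1 − ρ)μ  ⇒  X = (T̂ − (1 − ρ)μ) / ρ
X = (37.0300 − 0.100 × 42.7) / 0.900 = (37.0300 − 4.2700) / 0.900 = 32.7600 / 0.900 = 36.400

36.4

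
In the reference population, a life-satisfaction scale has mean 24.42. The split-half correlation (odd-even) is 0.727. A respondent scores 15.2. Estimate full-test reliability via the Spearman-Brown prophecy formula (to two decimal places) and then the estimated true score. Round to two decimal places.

Spearman-Brown: ρ = 2r/(1 + r) = 2(0.727)/(1 + 0.727) = 1.4540/1.727 = 0.8419 → 0.84
Weight the observed score by reliability and the mean by (1 − reliability): T̂ = 0.84·15.2 + 0.16·24.42 = 12.768 + 3.9072 = 16.675.

16.68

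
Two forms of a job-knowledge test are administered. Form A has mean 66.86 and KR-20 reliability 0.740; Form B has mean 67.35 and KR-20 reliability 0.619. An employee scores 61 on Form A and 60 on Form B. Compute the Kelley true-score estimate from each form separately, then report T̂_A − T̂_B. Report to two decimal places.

T̂_A = 0.740(61) + 0.260(66.86) = 62.5236
T̂_B = 0.619(60) + 0.381(67.35) = 62.8003
T̂_A − T̂_B = -0.2767

-0.28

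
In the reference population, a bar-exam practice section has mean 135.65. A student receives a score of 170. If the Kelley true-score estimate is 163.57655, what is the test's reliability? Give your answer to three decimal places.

0.813

T̂ = ρX + (1 − ρ)μ  ⇒  T̂ − μ = ρ(X − μ)
ρ = (T̂ − μ)/(X − μ) = (163.57655 − 135.65) / (170 − 135.65) = 27.92655 / 34.35 = 0.81300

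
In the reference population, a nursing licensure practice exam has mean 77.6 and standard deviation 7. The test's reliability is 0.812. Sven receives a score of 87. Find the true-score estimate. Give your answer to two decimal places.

85.23

T̂ = 0.812(87) + 0.188(77.6) = 70.644 + 14.5888 = 85.233 → 85.23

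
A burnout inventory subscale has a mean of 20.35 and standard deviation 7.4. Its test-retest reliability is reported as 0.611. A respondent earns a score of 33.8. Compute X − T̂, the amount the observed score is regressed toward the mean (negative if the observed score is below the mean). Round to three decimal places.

T̂ = 0.611(33.8) + 0.389(20.35) = 20.6518 + 7.91615 = 28.56795 → 28.5679
X − T̂ = 33.8 − 28.5679 = 5.2320 → 5.232

5.232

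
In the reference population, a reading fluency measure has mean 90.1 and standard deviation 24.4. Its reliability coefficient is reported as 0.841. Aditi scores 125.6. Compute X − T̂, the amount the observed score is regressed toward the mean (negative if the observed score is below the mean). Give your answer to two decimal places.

5.64

T̂ = 0.841(125.6) + 0.159(90.1) = 105.6296 + 14.3259 = 119.9555 → 119.956
X − T̂ = 125.6 − 119.956 = 5.644 → 5.64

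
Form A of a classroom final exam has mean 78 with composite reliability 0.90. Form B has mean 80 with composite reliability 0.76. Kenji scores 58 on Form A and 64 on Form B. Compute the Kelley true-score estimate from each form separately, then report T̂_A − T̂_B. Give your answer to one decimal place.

-7.8

T̂_A = 0.90(58) + 0.10(78) = 60.000
T̂_B = 0.76(64) + 0.24(80) = 67.840
T̂_A − T̂_B = -7.840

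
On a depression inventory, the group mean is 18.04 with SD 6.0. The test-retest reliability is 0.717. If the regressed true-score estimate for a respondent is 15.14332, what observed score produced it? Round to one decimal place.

14.0

T̂ = ρX + (1 − ρ)μ  ⇒  X = (T̂ − (1 − ρ)μ) / ρ
X = (15.14332 − 0.283 × 18.04) / 0.717 = (15.14332 − 5.10532) / 0.717 = 10.03800 / 0.717 = 14.000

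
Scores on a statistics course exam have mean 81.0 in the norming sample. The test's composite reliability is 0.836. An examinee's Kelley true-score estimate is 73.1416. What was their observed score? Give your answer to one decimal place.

T̂ = ρX + (1 − ρ)μ  ⇒  X = (T̂ − (1 − ρ)μ) / ρ
X = (73.1416 − 0.164 × 81.0) / 0.836 = (73.1416 − 13.2840) / 0.836 = 59.8576 / 0.836 = 71.600

71.6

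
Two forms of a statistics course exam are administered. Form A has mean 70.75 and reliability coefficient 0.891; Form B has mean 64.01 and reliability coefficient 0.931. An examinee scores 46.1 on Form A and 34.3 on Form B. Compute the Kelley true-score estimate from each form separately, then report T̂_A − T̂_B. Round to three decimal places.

T̂_A = 0.891(46.1) + 0.109(70.75) = 48.78685
T̂_B = 0.931(34.3) + 0.069(64.01) = 36.34999
T̂_A − T̂_B = 12.43686

12.437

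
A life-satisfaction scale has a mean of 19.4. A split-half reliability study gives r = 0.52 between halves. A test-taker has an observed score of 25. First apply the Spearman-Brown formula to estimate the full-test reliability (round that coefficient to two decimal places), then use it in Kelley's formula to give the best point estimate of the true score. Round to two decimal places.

23.21

Spearman-Brown: ρ = 2r/(1 + r) = 2(0.52)/(1 + 0.52) = 1.040/1.52 = 0.6842 → 0.68
T̂ = 0.68(25) + 0.32(19.4) = 17.00 + 6.208 = 23.208 → 23.21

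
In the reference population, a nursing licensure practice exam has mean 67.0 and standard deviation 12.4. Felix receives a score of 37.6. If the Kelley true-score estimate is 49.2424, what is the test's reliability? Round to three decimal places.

T̂ = ρX + (1 − ρ)μ  ⇒  T̂ − μ = ρ(X − μ)
ρ = (T̂ − μ)/(X − μ) = (49.2424 − 67.0) / (37.6 − 67.0) = -17.7576 / -29.4 = 0.60400

0.604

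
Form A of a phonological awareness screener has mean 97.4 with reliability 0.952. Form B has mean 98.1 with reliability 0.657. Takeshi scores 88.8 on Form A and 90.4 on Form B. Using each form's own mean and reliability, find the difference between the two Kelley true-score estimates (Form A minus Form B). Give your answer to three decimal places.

-3.828

T̂_A = 0.952(88.8) + 0.048(97.4) = 89.21280
T̂_B = 0.657(90.4) + 0.343(98.1) = 93.04110
T̂_A − T̂_B = -3.82830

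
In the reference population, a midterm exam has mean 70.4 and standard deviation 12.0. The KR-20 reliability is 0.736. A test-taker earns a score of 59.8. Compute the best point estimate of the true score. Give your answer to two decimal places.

Weight the observed score by reliability and the mean by (1 − reliability): T̂ = 0.736·59.8 + 0.264·70.4 = 44.0128 + 18.5856 = 62.598.

62.60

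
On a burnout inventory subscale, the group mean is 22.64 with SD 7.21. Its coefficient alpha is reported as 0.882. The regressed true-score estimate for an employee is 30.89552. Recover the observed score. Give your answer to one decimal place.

T̂ = ρX + (1 − ρ)μ  ⇒  X = (T̂ − (1 − ρ)μ) / ρ
X = (30.89552 − 0.118 × 22.64) / 0.882 = (30.89552 − 2.67152) / 0.882 = 28.22400 / 0.882 = 32.000

32.0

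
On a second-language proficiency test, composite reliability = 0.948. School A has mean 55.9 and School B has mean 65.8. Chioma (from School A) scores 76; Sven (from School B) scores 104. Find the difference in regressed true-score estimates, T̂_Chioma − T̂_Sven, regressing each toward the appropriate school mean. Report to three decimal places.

-27.059

T̂_Chioma = 0.948(76) + 0.052(55.9) = 74.95480
T̂_Sven = 0.948(104) + 0.052(65.8) = 102.01360
Difference = 74.95480 − 102.01360 = -27.05880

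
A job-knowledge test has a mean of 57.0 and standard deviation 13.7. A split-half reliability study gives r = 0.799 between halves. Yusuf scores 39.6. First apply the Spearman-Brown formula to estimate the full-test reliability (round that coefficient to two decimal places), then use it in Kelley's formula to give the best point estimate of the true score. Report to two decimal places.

Spearman-Brown: ρ = 2r/(1 + r) = 2(0.799)/(1 + 0.799) = 1.5980/1.799 = 0.8883 → 0.89
Regress the observed score toward the mean by the unreliability: T̂ = 0.89·39.6 + 0.11·57.0 = 35.244 + 6.270 = 41.514.

41.51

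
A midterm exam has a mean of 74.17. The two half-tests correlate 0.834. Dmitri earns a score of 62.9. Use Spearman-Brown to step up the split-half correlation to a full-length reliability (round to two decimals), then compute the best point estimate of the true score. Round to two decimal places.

Spearman-Brown: ρ = 2r/(1 + r) = 2(0.834)/(1 + 0.834) = 1.6680/1.834 = 0.9095 → 0.91
Weight the observed score by reliability and the mean by (1 − reliability): T̂ = 0.91·62.9 + 0.09·74.17 = 57.239 + 6.6753 = 63.914.

63.91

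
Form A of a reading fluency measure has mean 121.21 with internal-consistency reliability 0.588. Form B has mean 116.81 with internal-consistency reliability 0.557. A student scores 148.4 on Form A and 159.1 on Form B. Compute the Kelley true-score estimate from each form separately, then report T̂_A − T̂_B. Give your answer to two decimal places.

-3.17

T̂_A = 0.588(148.4) + 0.412(121.21) = 137.1977
T̂_B = 0.557(159.1) + 0.443(116.81) = 140.3655
T̂_A − T̂_B = -3.1678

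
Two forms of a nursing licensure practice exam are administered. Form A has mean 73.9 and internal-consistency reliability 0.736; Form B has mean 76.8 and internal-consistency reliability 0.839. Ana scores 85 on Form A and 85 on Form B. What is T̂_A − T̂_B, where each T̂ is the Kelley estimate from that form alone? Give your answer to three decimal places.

-1.610

T̂_A = 0.736(85) + 0.264(73.9) = 82.06960
T̂_B = 0.839(85) + 0.161(76.8) = 83.67980
T̂_A − T̂_B = -1.61020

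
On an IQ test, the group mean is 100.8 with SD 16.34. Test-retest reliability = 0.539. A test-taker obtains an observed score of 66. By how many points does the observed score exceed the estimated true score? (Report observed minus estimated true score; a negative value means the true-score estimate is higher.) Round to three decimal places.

-16.043

Regress the observed score toward the mean by the unreliability: T̂ = 0.539·66 + 0.461·100.8 = 35.574 + 46.4688 = 82.04280.
X − T̂ = 66 − 82.0428 = -16.0428 → -16.043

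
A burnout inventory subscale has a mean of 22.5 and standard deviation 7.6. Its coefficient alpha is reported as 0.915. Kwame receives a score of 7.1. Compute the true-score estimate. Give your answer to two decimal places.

T̂ = 0.915(7.1) + 0.085(22.5) = 6.4965 + 1.9125 = 8.409 → 8.41

8.41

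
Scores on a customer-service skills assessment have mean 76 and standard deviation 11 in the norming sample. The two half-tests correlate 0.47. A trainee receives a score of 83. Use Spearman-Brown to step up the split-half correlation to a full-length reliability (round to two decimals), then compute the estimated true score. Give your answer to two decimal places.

Spearman-Brown: ρ = 2r/(1 + r) = 2(0.47)/(1 + 0.47) = 0.940/1.47 = 0.6395 → 0.64
T̂ = ρX + (1 − ρ)μ
  = 0.64 × 83 + 0.36 × 76
  = 53.12 + 27.36
  = 80.480
  ≈ 80.48

80.48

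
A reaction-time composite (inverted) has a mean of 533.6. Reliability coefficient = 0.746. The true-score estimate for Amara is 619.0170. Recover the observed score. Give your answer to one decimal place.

648.1

T̂ = ρX + (1 − ρ)μ  ⇒  X = (T̂ − (1 − ρ)μ) / ρ
X = (619.0170 − 0.254 × 533.6) / 0.746 = (619.0170 − 135.5344) / 0.746 = 483.4826 / 0.746 = 648.100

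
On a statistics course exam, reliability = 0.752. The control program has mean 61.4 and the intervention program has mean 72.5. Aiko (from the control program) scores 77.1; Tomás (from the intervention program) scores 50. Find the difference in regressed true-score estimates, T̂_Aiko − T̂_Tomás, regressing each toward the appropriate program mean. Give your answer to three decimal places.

T̂_Aiko = 0.752(77.1) + 0.248(61.4) = 73.20640
T̂_Tomás = 0.752(50) + 0.248(72.5) = 55.58000
Difference = 73.20640 − 55.58000 = 17.62640

17.626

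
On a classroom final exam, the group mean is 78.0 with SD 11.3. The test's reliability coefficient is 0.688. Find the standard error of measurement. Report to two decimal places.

SEM = SD · √(1 − ρ) = 11.3 × √0.312 = 11.3 × 0.5586 = 6.312

6.31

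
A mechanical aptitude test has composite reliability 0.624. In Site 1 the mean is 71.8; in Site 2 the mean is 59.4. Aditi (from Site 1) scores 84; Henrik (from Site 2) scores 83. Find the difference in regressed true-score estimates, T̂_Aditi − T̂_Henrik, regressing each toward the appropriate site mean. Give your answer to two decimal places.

T̂_Aditi = 0.624(84) + 0.376(71.8) = 79.4128
T̂_Henrik = 0.624(83) + 0.376(59.4) = 74.1264
Difference = 79.4128 − 74.1264 = 5.2864

5.29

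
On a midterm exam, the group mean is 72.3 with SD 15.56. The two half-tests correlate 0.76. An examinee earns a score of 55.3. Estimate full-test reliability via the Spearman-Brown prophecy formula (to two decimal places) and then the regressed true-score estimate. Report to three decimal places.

Spearman-Brown: ρ = 2r/(1 + r) = 2(0.76)/(1 + 0.76) = 1.520/1.76 = 0.8636 → 0.86
T̂ = 0.86(55.3) + 0.14(72.3) = 47.558 + 10.122 = 57.6800 → 57.680

57.680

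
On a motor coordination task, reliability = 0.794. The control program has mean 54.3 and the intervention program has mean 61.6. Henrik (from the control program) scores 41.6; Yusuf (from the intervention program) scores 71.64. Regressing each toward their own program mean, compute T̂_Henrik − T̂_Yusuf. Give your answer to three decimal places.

T̂_Henrik = 0.794(41.6) + 0.206(54.3) = 44.21620
T̂_Yusuf = 0.794(71.64) + 0.206(61.6) = 69.57176
Difference = 44.21620 − 69.57176 = -25.35556

-25.356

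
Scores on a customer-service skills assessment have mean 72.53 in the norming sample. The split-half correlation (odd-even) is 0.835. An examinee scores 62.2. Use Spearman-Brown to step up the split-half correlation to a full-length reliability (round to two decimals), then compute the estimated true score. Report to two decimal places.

Spearman-Brown: ρ = 2r/(1 + r) = 2(0.835)/(1 + 0.835) = 1.6700/1.835 = 0.9101 → 0.91
T̂ = 0.91(62.2) + 0.09(72.53) = 56.602 + 6.5277 = 63.130 → 63.13

63.13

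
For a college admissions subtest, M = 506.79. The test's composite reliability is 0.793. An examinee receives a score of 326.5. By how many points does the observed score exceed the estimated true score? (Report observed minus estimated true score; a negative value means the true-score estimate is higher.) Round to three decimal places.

Regress the observed score toward the mean by the unreliability: T̂ = 0.793·326.5 + 0.207·506.79 = 258.9145 + 104.90553 = 363.82003.
X − T̂ = 326.5 − 363.8200 = -37.3200 → -37.320

-37.320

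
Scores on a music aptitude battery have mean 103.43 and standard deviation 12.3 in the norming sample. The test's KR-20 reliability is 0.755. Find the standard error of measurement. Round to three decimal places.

6.088

SEM = SD · √(1 − ρ) = 12.3 × √0.245 = 12.3 × 0.4950 = 6.0882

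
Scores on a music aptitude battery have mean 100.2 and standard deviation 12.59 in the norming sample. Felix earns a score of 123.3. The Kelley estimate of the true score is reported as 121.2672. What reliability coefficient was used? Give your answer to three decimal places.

T̂ = ρX + (1 − ρ)μ  ⇒  T̂ − μ = ρ(X − μ)
ρ = (T̂ − μ)/(X − μ) = (121.2672 − 100.2) / (123.3 − 100.2) = 21.0672 / 23.1 = 0.91200

0.912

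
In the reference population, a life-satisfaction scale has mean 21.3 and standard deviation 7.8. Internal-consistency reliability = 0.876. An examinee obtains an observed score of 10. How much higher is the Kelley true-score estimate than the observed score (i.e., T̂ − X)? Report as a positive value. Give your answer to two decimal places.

Kelley's formula gives T̂ = 0.876·10 + 0.124·21.3 = 8.760 + 2.6412 = 11.4012.
T̂ − X = 11.401 − 10 = 1.401 → 1.40

1.40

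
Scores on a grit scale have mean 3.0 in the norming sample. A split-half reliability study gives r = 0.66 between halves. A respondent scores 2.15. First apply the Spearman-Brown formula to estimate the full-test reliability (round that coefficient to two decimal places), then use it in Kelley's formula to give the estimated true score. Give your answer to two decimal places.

2.32

Spearman-Brown: ρ = 2r/(1 + r) = 2(0.66)/(1 + 0.66) = 1.320/1.66 = 0.7952 → 0.80
T̂ = 0.80(2.15) + 0.20(3.0) = 1.7200 + 0.600 = 2.320 → 2.32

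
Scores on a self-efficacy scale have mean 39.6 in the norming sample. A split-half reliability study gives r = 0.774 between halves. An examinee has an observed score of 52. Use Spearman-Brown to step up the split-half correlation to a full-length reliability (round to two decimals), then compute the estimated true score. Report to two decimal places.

Spearman-Brown: ρ = 2r/(1 + r) = 2(0.774)/(1 + 0.774) = 1.5480/1.774 = 0.8726 → 0.87
Weight the observed score by reliability and the mean by (1 − reliability): T̂ = 0.87·52 + 0.13·39.6 = 45.24 + 5.148 = 50.388.

50.39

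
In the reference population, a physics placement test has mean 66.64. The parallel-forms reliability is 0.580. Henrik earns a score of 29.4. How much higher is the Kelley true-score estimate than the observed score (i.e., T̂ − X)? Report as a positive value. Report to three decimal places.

15.641

Weight the observed score by reliability and the mean by (1 − reliability): T̂ = 0.580·29.4 + 0.420·66.64 = 17.0520 + 27.98880 = 45.04080.
T̂ − X = 45.0408 − 29.4 = 15.6408 → 15.641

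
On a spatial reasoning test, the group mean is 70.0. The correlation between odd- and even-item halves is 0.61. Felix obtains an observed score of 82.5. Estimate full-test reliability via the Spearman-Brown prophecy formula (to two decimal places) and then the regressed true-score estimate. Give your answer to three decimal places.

79.500

Spearman-Brown: ρ = 2r/(1 + r) = 2(0.61)/(1 + 0.61) = 1.220/1.61 = 0.7578 → 0.76
Regress the observed score toward the mean by the unreliability: T̂ = 0.76·82.5 + 0.24·70.0 = 62.700 + 16.800 = 79.5000.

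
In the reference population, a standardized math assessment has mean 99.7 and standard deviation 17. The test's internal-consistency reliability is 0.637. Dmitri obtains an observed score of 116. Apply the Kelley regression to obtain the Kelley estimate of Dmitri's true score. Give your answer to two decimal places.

T̂ = ρX + (1 − ρ)μ
  = 0.637 × 116 + 0.363 × 99.7
  = 73.892 + 36.1911
  = 110.083
  ≈ 110.08

110.08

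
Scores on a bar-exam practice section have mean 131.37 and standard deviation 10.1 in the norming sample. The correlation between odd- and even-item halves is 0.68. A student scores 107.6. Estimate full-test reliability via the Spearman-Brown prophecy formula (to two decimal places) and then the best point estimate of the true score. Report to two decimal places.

Spearman-Brown: ρ = 2r/(1 + r) = 2(0.68)/(1 + 0.68) = 1.360/1.68 = 0.8095 → 0.81
T̂ = 0.81(107.6) + 0.19(131.37) = 87.156 + 24.9603 = 112.116 → 112.12

112.12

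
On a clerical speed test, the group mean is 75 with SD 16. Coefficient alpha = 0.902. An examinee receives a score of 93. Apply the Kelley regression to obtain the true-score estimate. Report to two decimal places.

T̂ = 0.902(93) + 0.098(75) = 83.886 + 7.350 = 91.236 → 91.24

91.24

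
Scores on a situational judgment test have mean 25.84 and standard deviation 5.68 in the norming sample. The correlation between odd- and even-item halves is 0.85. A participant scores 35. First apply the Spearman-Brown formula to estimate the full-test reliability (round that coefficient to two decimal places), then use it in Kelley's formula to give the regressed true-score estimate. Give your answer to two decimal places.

Spearman-Brown: ρ = 2r/(1 + r) = 2(0.85)/(1 + 0.85) = 1.700/1.85 = 0.9189 → 0.92
T̂ = ρX + (1 − ρ)μ
  = 0.92 × 35 + 0.08 × 25.84
  = 32.20 + 2.0672
  = 34.267
  ≈ 34.27

34.27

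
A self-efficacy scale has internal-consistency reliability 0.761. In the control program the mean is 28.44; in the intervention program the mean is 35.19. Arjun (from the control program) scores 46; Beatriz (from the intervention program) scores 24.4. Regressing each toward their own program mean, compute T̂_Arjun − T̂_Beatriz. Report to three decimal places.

14.824

T̂_Arjun = 0.761(46) + 0.239(28.44) = 41.80316
T̂_Beatriz = 0.761(24.4) + 0.239(35.19) = 26.97881
Difference = 41.80316 − 26.97881 = 14.82435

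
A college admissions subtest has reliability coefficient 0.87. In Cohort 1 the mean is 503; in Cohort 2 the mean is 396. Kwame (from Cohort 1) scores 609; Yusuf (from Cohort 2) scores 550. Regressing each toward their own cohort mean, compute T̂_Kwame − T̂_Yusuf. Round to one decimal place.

65.2

T̂_Kwame = 0.87(609) + 0.13(503) = 595.220
T̂_Yusuf = 0.87(550) + 0.13(396) = 529.980
Difference = 595.220 − 529.980 = 65.240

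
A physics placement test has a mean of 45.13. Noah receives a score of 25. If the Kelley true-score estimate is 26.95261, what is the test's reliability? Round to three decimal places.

T̂ = ρX + (1 − ρ)μ  ⇒  T̂ − μ = ρ(X − μ)
ρ = (T̂ − μ)/(X − μ) = (26.95261 − 45.13) / (25 − 45.13) = -18.17739 / -20.13 = 0.90300

0.903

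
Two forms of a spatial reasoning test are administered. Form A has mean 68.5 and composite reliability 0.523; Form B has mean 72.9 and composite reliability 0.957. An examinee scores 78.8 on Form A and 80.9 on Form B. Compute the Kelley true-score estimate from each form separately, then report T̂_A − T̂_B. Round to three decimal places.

T̂_A = 0.523(78.8) + 0.477(68.5) = 73.88690
T̂_B = 0.957(80.9) + 0.043(72.9) = 80.55600
T̂_A − T̂_B = -6.66910

-6.669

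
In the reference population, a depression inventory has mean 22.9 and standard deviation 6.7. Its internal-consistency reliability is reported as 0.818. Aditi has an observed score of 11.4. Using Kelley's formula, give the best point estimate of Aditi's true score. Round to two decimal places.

13.49

Kelley's formula gives T̂ = 0.818·11.4 + 0.182·22.9 = 9.3252 + 4.1678 = 13.493.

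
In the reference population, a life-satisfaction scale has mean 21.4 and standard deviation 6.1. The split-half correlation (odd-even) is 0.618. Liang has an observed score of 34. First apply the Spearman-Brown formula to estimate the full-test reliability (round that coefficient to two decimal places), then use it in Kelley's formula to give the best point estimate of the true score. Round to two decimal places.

Spearman-Brown: ρ = 2r/(1 + r) = 2(0.618)/(1 + 0.618) = 1.2360/1.618 = 0.7639 → 0.76
T̂ = 0.76(34) + 0.24(21.4) = 25.84 + 5.136 = 30.976 → 30.98

30.98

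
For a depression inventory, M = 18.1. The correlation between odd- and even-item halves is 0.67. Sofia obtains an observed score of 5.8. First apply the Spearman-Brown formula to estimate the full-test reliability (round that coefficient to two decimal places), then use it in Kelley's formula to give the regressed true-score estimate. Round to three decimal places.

8.260

Spearman-Brown: ρ = 2r/(1 + r) = 2(0.67)/(1 + 0.67) = 1.340/1.67 = 0.8024 → 0.80
T̂ = 0.80(5.8) + 0.20(18.1) = 4.640 + 3.620 = 8.2600 → 8.260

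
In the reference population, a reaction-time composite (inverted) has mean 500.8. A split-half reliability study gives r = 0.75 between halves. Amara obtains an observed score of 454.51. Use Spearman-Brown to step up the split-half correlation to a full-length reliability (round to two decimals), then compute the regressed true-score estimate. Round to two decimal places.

460.99

Spearman-Brown: ρ = 2r/(1 + r) = 2(0.75)/(1 + 0.75) = 1.500/1.75 = 0.8571 → 0.86
T̂ = 0.86(454.51) + 0.14(500.8) = 390.8786 + 70.112 = 460.991 → 460.99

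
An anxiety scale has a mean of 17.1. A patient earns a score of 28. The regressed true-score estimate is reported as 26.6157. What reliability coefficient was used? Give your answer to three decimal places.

T̂ = ρX + (1 − ρ)μ  ⇒  T̂ − μ = ρ(X − μ)
ρ = (T̂ − μ)/(X − μ) = (26.6157 − 17.1) / (28 − 17.1) = 9.5157 / 10.9 = 0.87300

0.873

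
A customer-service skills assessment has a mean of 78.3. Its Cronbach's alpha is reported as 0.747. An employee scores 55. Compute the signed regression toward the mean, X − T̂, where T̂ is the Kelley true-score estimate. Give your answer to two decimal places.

-5.89

T̂ = ρX + (1 − ρ)μ
  = 0.747 × 55 + 0.253 × 78.3
  = 41.085 + 19.8099
  = 60.8949
  ≈ 60.895
X − T̂ = 55 − 60.895 = -5.895 → -5.89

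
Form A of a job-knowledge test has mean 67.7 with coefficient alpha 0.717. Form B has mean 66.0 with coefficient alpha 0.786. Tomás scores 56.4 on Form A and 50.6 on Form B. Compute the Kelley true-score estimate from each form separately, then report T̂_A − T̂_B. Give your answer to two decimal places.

5.70

T̂_A = 0.717(56.4) + 0.283(67.7) = 59.5979
T̂_B = 0.786(50.6) + 0.214(66.0) = 53.8956
T̂_A − T̂_B = 5.7023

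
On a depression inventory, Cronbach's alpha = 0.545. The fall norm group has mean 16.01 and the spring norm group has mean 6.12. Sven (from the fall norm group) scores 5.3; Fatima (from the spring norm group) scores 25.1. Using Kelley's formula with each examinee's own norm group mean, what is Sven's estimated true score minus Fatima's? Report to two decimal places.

-6.29

T̂_Sven = 0.545(5.3) + 0.455(16.01) = 10.1730
T̂_Fatima = 0.545(25.1) + 0.455(6.12) = 16.4641
Difference = 10.1730 − 16.4641 = -6.2911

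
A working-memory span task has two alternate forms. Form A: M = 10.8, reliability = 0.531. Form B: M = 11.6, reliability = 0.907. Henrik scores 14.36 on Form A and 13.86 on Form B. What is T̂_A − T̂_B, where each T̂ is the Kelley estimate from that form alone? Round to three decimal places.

T̂_A = 0.531(14.36) + 0.469(10.8) = 12.69036
T̂_B = 0.907(13.86) + 0.093(11.6) = 13.64982
T̂_A − T̂_B = -0.95946

-0.959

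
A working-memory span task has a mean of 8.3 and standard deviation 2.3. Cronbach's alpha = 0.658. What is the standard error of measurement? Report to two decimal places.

1.35

SEM = SD · √(1 − ρ) = 2.3 × √0.342 = 2.3 × 0.5848 = 1.345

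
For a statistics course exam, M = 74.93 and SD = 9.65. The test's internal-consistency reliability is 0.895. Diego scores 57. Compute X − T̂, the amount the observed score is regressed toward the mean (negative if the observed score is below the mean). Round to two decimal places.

-1.88

Regress the observed score toward the mean by the unreliability: T̂ = 0.895·57 + 0.105·74.93 = 51.015 + 7.86765 = 58.8826.
X − T̂ = 57 − 58.883 = -1.883 → -1.88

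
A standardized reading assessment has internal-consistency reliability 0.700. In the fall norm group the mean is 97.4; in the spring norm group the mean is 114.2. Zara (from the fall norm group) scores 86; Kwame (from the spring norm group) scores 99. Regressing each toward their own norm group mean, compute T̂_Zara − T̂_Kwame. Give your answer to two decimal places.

-14.14

T̂_Zara = 0.700(86) + 0.300(97.4) = 89.4200
T̂_Kwame = 0.700(99) + 0.300(114.2) = 103.5600
Difference = 89.4200 − 103.5600 = -14.1400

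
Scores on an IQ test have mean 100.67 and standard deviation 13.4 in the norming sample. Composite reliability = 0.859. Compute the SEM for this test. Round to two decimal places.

5.03

SEM = SD · √(1 − ρ) = 13.4 × √0.141 = 13.4 × 0.3755 = 5.032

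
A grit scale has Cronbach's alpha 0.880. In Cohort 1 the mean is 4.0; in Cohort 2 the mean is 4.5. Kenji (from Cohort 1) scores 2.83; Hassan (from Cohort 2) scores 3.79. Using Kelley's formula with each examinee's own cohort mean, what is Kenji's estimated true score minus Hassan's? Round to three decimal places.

-0.905

T̂_Kenji = 0.880(2.83) + 0.120(4.0) = 2.97040
T̂_Hassan = 0.880(3.79) + 0.120(4.5) = 3.87520
Difference = 2.97040 − 3.87520 = -0.90480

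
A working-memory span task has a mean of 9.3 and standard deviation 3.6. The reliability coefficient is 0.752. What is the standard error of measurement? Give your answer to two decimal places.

SEM = SD · √(1 − ρ) = 3.6 × √0.248 = 3.6 × 0.4980 = 1.793

1.79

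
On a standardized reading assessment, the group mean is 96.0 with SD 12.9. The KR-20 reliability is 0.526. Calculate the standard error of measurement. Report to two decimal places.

SEM = SD · √(1 − ρ) = 12.9 × √0.474 = 12.9 × 0.6885 = 8.881

8.88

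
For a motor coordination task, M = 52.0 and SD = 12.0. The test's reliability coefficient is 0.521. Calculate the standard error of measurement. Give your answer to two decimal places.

8.31

SEM = SD · √(1 − ρ) = 12.0 × √0.479 = 12.0 × 0.6921 = 8.305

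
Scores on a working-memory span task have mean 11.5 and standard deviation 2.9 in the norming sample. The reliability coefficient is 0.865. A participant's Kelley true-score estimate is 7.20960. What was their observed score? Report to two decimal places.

6.54

T̂ = ρX + (1 − ρ)μ  ⇒  X = (T̂ − (1 − ρ)μ) / ρ
X = (7.20960 − 0.135 × 11.5) / 0.865 = (7.20960 − 1.5525) / 0.865 = 5.65710 / 0.865 = 6.5400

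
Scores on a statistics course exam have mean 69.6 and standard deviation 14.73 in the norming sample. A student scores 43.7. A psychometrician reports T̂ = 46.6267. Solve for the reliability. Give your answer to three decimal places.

T̂ = ρX + (1 − ρ)μ  ⇒  T̂ − μ = ρ(X − μ)
ρ = (T̂ − μ)/(X − μ) = (46.6267 − 69.6) / (43.7 − 69.6) = -22.9733 / -25.9 = 0.88700

0.887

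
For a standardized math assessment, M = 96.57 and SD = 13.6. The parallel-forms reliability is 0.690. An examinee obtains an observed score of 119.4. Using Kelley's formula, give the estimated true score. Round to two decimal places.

112.32

Weight the observed score by reliability and the mean by (1 − reliability): T̂ = 0.690·119.4 + 0.310·96.57 = 82.3860 + 29.93670 = 112.323.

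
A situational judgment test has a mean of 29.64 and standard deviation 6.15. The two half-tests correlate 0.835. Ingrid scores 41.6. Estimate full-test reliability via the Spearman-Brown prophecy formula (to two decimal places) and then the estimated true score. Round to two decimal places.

Spearman-Brown: ρ = 2r/(1 + r) = 2(0.835)/(1 + 0.835) = 1.6700/1.835 = 0.9101 → 0.91
Kelley's formula gives T̂ = 0.91·41.6 + 0.09·29.64 = 37.856 + 2.6676 = 40.524.

40.52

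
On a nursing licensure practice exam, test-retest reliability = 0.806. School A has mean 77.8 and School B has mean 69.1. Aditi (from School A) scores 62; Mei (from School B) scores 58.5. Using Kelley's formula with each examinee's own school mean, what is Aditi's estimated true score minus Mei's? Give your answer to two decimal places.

4.51

T̂_Aditi = 0.806(62) + 0.194(77.8) = 65.0652
T̂_Mei = 0.806(58.5) + 0.194(69.1) = 60.5564
Difference = 65.0652 − 60.5564 = 4.5088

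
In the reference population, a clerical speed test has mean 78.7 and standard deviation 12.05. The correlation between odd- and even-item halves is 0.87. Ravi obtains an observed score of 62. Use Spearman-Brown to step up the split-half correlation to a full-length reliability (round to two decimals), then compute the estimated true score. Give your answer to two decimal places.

63.17

Spearman-Brown: ρ = 2r/(1 + r) = 2(0.87)/(1 + 0.87) = 1.740/1.87 = 0.9305 → 0.93
T̂ = ρX + (1 − ρ)μ
  = 0.93 × 62 + 0.07 × 78.7
  = 57.66 + 5.509
  = 63.169
  ≈ 63.17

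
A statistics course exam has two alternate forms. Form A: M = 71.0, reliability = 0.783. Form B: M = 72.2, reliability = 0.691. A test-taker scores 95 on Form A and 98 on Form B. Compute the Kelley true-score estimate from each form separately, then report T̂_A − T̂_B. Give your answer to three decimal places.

T̂_A = 0.783(95) + 0.217(71.0) = 89.79200
T̂_B = 0.691(98) + 0.309(72.2) = 90.02780
T̂_A − T̂_B = -0.23580

-0.236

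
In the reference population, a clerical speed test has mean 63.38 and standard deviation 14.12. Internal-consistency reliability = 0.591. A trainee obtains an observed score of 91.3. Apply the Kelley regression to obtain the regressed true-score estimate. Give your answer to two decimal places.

Weight the observed score by reliability and the mean by (1 − reliability): T̂ = 0.591·91.3 + 0.409·63.38 = 53.9583 + 25.92242 = 79.881.

79.88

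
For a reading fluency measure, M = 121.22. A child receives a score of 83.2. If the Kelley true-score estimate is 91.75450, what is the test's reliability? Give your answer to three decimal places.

T̂ = ρX + (1 − ρ)μ  ⇒  T̂ − μ = ρ(X − μ)
ρ = (T̂ − μ)/(X − μ) = (91.75450 − 121.22) / (83.2 − 121.22) = -29.46550 / -38.02 = 0.77500

0.775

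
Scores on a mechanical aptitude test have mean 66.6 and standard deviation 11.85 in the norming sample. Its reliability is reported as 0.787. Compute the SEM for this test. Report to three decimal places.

SEM = SD · √(1 − ρ) = 11.85 × √0.213 = 11.85 × 0.4615 = 5.4690

5.469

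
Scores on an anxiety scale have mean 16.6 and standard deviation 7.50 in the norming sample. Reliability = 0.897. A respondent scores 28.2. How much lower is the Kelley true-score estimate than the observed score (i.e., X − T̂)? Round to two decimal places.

T̂ = 0.897(28.2) + 0.103(16.6) = 25.2954 + 1.7098 = 27.0052 → 27.005
X − T̂ = 28.2 − 27.005 = 1.195 → 1.19

1.19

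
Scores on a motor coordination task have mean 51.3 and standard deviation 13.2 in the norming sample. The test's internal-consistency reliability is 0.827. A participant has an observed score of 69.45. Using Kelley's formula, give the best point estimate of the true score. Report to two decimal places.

T̂ = ρX + (1 − ρ)μ
  = 0.827 × 69.45 + 0.173 × 51.3
  = 57.43515 + 8.8749
  = 66.310
  ≈ 66.31

66.31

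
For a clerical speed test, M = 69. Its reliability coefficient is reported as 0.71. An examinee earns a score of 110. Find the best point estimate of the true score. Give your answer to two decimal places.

98.11

T̂ = 0.71(110) + 0.29(69) = 78.10 + 20.01 = 98.110 → 98.11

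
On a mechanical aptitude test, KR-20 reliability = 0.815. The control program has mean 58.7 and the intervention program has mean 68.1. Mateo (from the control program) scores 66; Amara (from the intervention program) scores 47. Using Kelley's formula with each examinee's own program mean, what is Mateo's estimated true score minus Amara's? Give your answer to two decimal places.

T̂_Mateo = 0.815(66) + 0.185(58.7) = 64.6495
T̂_Amara = 0.815(47) + 0.185(68.1) = 50.9035
Difference = 64.6495 − 50.9035 = 13.7460

13.75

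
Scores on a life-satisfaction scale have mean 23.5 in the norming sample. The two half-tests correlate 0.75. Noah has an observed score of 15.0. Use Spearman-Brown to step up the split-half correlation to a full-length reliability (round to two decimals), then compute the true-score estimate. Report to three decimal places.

16.190

Spearman-Brown: ρ = 2r/(1 + r) = 2(0.75)/(1 + 0.75) = 1.500/1.75 = 0.8571 → 0.86
Weight the observed score by reliability and the mean by (1 − reliability): T̂ = 0.86·15.0 + 0.14·23.5 = 12.900 + 3.290 = 16.1900.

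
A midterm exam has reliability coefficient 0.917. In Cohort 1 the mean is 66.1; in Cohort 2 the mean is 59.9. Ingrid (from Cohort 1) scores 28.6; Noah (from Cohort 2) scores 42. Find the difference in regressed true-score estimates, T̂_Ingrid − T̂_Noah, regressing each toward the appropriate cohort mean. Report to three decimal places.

-11.773

T̂_Ingrid = 0.917(28.6) + 0.083(66.1) = 31.71250
T̂_Noah = 0.917(42) + 0.083(59.9) = 43.48570
Difference = 31.71250 − 43.48570 = -11.77320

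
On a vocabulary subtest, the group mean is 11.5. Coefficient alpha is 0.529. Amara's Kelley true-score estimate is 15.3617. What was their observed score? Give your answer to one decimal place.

18.8

T̂ = ρX + (1 − ρ)μ  ⇒  X = (T̂ − (1 − ρ)μ) / ρ
X = (15.3617 − 0.471 × 11.5) / 0.529 = (15.3617 − 5.4165) / 0.529 = 9.9452 / 0.529 = 18.800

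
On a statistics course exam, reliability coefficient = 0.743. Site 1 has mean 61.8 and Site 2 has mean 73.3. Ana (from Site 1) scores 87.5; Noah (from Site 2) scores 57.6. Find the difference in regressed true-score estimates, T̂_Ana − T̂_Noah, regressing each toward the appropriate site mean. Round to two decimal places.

19.26

T̂_Ana = 0.743(87.5) + 0.257(61.8) = 80.8951
T̂_Noah = 0.743(57.6) + 0.257(73.3) = 61.6349
Difference = 80.8951 − 61.6349 = 19.2602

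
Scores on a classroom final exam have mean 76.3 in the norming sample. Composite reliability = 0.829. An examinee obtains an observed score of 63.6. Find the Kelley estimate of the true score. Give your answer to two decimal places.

65.77

T̂ = 0.829(63.6) + 0.171(76.3) = 52.7244 + 13.0473 = 65.772 → 65.77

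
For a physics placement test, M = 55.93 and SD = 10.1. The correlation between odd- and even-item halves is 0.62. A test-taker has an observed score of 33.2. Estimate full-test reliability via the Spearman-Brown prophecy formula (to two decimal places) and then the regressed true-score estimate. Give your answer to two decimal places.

Spearman-Brown: ρ = 2r/(1 + r) = 2(0.62)/(1 + 0.62) = 1.240/1.62 = 0.7654 → 0.77
T̂ = ρX + (1 − ρ)μ
  = 0.77 × 33.2 + 0.23 × 55.93
  = 25.564 + 12.8639
  = 38.428
  ≈ 38.43

38.43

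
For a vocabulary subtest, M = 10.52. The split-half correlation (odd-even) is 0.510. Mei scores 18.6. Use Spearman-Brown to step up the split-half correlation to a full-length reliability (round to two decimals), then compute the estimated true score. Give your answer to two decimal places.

Spearman-Brown: ρ = 2r/(1 + r) = 2(0.510)/(1 + 0.510) = 1.0200/1.510 = 0.6755 → 0.68
T̂ = 0.68(18.6) + 0.32(10.52) = 12.648 + 3.3664 = 16.014 → 16.01

16.01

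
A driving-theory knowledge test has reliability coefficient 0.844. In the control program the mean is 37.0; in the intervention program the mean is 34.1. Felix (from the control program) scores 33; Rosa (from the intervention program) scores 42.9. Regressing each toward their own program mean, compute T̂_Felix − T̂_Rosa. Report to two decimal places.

-7.90

T̂_Felix = 0.844(33) + 0.156(37.0) = 33.6240
T̂_Rosa = 0.844(42.9) + 0.156(34.1) = 41.5272
Difference = 33.6240 − 41.5272 = -7.9032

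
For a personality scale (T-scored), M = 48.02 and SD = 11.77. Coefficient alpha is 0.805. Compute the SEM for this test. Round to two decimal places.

SEM = SD · √(1 − ρ) = 11.77 × √0.195 = 11.77 × 0.4416 = 5.197

5.20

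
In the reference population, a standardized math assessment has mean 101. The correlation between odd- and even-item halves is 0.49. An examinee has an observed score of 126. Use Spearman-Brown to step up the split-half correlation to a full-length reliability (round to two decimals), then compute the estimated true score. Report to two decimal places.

117.50

Spearman-Brown: ρ = 2r/(1 + r) = 2(0.49)/(1 + 0.49) = 0.980/1.49 = 0.6577 → 0.66
T̂ = 0.66(126) + 0.34(101) = 83.16 + 34.34 = 117.500 → 117.50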